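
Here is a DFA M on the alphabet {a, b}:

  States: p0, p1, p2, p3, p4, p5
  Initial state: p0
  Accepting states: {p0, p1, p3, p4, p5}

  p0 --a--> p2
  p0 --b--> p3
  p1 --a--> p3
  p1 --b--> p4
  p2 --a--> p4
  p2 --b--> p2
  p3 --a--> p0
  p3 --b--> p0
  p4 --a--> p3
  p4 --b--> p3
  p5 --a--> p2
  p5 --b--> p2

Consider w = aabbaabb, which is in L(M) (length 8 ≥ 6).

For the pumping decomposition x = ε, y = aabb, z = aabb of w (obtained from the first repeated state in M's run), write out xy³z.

xy^3z = ε·aabb·aabb·aabb·aabb = aabbaabbaabbaabb.
Reading y = aabb takes M from p0 back to p0, so after x·y·y·y the machine is still in p0, and z then leads to the accepting state p0. Hence aabbaabbaabbaabb ∈ L(M).

aabbaabbaabbaabb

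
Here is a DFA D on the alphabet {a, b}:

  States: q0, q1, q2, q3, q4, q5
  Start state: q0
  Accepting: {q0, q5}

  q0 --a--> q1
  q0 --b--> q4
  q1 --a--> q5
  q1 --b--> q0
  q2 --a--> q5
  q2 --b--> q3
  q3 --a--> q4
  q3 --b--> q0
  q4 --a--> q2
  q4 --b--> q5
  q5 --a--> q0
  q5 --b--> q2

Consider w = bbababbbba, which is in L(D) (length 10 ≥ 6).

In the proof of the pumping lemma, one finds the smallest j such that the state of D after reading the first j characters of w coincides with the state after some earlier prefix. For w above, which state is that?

q0

Run of D on w = b b a b a b b b b a:
  step 0: q0  (start)
  step 1: q4  (read b: q0→q4)
  step 2: q5  (read b: q4→q5)
  step 3: q0  (read a: q5→q0)   ← first repeat (q0 seen earlier)
  step 4: q4  (read b: q0→q4)
  step 5: q2  (read a: q4→q2)
  step 6: q3  (read b: q2→q3)
  step 7: q0  (read b: q3→q0)
  step 8: q4  (read b: q0→q4)
  step 9: q5  (read b: q4→q5)
  step 10: q0  (read a: q5→q0)

The earliest repeat is at step j = 3: D is in q0, which it already visited at step i = 0.
Since D has 6 states, any run of length ≥ 6 visits 6+1 states, so by pigeonhole some state repeats within the first 6 steps — that repeat gives the pumpable loop.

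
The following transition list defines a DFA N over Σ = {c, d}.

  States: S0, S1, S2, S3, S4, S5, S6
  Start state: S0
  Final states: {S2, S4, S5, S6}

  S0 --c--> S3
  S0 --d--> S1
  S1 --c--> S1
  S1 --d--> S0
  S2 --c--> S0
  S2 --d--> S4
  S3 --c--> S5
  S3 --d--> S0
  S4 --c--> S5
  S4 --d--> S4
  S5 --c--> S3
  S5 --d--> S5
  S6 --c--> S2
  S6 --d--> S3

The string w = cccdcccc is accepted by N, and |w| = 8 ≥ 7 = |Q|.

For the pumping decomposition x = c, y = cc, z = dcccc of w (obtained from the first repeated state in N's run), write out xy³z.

xy^3z = c·cc·cc·cc·dcccc = cccccccdcccc.
Reading y = cc takes N from S3 back to S3, so after x·y·y·y the machine is still in S3, and z then leads to the accepting state S5. Hence cccccccdcccc ∈ L(N).

cccccccdcccc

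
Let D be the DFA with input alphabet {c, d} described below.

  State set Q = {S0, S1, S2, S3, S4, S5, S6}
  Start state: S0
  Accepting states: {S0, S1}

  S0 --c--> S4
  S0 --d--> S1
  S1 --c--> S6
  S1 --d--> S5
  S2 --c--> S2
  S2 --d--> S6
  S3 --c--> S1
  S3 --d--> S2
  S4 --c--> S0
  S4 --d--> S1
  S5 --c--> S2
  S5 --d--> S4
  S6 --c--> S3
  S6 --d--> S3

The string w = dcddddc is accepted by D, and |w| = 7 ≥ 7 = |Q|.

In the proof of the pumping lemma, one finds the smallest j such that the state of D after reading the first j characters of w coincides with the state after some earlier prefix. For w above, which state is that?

S6

Run of D on w = d c d d d d c:
  step 0: S0  (start)
  step 1: S1  (read d: S0→S1)
  step 2: S6  (read c: S1→S6)
  step 3: S3  (read d: S6→S3)
  step 4: S2  (read d: S3→S2)
  step 5: S6  (read d: S2→S6)   ← first repeat (S6 seen earlier)
  step 6: S3  (read d: S6→S3)
  step 7: S1  (read c: S3→S1)

The earliest repeat is at step j = 5: D is in S6, which it already visited at step i = 2.
Pumping length from the standard proof: p = 7 (the number of states). The repeated state found above gives |xy| = j ≤ 7 and |y| = j − i ≥ 1.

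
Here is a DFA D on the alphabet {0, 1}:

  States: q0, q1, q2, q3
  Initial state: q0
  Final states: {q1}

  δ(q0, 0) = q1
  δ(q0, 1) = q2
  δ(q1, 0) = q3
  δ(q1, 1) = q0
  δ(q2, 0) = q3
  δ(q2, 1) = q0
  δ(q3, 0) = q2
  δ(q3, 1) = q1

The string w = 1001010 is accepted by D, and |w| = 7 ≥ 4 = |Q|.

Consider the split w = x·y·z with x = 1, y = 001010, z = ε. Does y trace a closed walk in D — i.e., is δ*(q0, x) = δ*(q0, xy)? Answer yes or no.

no

State sequence: q0 -1-> q2 -0-> q3 -0-> q2 -1-> q0 -0-> q1 -1-> q0 -0-> q1

After x (step 1): q2. After xy (step 7): q1.
They differ (q2 ≠ q1), so y is not a cycle from the state after x; this split is not the one the pumping-lemma construction produces, and pumping y need not keep the string in L(D).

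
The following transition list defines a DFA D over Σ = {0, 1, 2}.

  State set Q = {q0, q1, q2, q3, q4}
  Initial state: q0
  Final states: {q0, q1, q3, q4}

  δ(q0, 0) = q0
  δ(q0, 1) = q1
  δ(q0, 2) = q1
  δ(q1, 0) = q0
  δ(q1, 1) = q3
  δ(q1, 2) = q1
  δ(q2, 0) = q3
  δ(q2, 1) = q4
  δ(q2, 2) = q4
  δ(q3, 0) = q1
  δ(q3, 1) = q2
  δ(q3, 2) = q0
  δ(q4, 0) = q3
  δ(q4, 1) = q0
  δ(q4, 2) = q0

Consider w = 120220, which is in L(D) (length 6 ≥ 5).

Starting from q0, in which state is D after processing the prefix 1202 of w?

Run of D on the first 4 characters of w = 1 2 0 2:
  step 0: q0  (start)
  step 1: q1  (read 1: q0→q1)
  step 2: q1  (read 2: q1→q1)
  step 3: q0  (read 0: q1→q0)
  step 4: q1  (read 2: q0→q1)

After reading 4 characters, D is in state q1.
(This kind of state-tracing is the core of the pumping-lemma construction: with 5 states, pigeonhole forces a repeat within the first 5 steps.)

q1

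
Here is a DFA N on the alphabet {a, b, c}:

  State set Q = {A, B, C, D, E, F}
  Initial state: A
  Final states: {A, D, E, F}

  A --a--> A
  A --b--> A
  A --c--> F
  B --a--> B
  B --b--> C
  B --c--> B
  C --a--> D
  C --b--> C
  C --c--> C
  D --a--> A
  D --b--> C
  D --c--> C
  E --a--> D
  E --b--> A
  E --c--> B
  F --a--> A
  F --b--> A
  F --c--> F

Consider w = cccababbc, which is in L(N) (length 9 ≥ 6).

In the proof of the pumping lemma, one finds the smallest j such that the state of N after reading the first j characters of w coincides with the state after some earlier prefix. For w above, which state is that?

F

State sequence: A -c-> F -c-> F -c-> F -a-> A -b-> A -a-> A -b-> A -b-> A -c-> F
First repeat at step 2: F was already visited.

The earliest repeat is at step j = 2: N is in F, which it already visited at step i = 1.
The DFA has 6 states, so the proof of the pumping lemma guarantees a repeated state among the first 6+1 visited; the segment between the two visits is the pumpable y.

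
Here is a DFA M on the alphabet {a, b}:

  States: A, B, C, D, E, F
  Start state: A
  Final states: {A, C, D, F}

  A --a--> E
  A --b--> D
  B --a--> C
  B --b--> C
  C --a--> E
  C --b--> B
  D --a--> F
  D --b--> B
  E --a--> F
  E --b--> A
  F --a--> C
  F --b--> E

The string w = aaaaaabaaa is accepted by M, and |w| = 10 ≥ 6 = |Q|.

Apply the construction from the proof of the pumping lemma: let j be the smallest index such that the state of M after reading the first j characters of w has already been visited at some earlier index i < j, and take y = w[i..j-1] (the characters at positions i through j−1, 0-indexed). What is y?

aaa

Run of M on w = a a a a a a b a a a:
  step 0: A  (start)
  step 1: E  (read a: A→E)
  step 2: F  (read a: E→F)
  step 3: C  (read a: F→C)
  step 4: E  (read a: C→E)   ← first repeat (E seen earlier)
  step 5: F  (read a: E→F)
  step 6: C  (read a: F→C)
  step 7: B  (read b: C→B)
  step 8: C  (read a: B→C)
  step 9: E  (read a: C→E)
  step 10: F  (read a: E→F)

So i = 1, j = 4, giving x = w[0:1] = a, y = w[1:4] = aaa, z = w[4:10] = aabaaa.
Check: |xy| = 4 ≤ 6 and |y| = 3 ≥ 1. Reading y takes M from E back to E, so every xyⁱz is accepted.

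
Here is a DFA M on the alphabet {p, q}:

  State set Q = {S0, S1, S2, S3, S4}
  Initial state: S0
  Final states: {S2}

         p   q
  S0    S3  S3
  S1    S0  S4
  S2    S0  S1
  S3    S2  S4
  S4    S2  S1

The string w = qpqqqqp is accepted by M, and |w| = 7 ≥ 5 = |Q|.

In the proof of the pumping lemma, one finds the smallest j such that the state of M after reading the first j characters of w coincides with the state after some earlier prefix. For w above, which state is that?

Run of M on w = q p q q q q p:
  step 0: S0  (start)
  step 1: S3  (read q: S0→S3)
  step 2: S2  (read p: S3→S2)
  step 3: S1  (read q: S2→S1)
  step 4: S4  (read q: S1→S4)
  step 5: S1  (read q: S4→S1)   ← first repeat (S1 seen earlier)
  step 6: S4  (read q: S1→S4)
  step 7: S2  (read p: S4→S2)

The earliest repeat is at step j = 5: M is in S1, which it already visited at step i = 3.
With |Q| = 5, pigeonhole forces a state repeat no later than step 5; the substring read between the first and second visits to that state can be pumped.

S1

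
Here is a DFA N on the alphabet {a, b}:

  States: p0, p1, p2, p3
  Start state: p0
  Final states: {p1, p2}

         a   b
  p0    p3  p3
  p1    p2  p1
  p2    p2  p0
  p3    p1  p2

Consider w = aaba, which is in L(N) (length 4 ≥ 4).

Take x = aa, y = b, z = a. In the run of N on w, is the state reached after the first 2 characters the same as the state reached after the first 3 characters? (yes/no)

Run of N on the first 3 characters of w = a a b:
  step 0: p0  (start)
  step 1: p3  (read a: p0→p3)
  step 2: p1  (read a: p3→p1)
  step 3: p1  (read b: p1→p1)

After x (step 2): p1. After xy (step 3): p1.
They match, so y = b drives N around a cycle from p1 back to itself; pumping y any number of times keeps N in p1 before reading z, and xyⁱz ∈ L(N) for every i ≥ 0.

yes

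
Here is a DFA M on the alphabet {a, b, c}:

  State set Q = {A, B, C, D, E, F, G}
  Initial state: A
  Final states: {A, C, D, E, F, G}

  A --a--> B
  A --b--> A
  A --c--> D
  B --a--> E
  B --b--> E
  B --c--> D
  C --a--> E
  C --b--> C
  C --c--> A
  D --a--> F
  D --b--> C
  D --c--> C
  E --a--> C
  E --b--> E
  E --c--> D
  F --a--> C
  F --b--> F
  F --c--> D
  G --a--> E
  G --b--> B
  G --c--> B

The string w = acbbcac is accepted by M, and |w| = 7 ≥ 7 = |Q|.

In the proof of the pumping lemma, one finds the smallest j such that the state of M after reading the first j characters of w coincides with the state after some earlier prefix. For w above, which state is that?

State sequence: A -a-> B -c-> D -b-> C -b-> C -c-> A -a-> B -c-> D
First repeat at step 4: C was already visited.

The earliest repeat is at step j = 4: M is in C, which it already visited at step i = 3.
Pumping length from the standard proof: p = 7 (the number of states). The repeated state found above gives |xy| = j ≤ 7 and |y| = j − i ≥ 1.

C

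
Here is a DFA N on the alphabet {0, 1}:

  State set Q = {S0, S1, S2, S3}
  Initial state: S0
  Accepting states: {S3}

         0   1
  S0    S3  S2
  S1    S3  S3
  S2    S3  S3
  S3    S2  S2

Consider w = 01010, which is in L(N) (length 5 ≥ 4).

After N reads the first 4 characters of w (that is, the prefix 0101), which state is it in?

State sequence: S0 -0-> S3 -1-> S2 -0-> S3 -1-> S2

After reading 4 characters, N is in state S2.

S2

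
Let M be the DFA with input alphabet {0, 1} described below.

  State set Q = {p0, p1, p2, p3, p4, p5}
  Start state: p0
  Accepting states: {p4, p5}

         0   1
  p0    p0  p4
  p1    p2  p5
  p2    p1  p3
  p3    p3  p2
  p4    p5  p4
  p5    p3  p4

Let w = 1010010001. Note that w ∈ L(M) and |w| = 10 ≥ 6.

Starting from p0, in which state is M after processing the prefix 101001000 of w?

p1

Run of M on the first 9 characters of w = 1 0 1 0 0 1 0 0 0:
  step 0: p0  (start)
  step 1: p4  (read 1: p0→p4)
  step 2: p5  (read 0: p4→p5)
  step 3: p4  (read 1: p5→p4)
  step 4: p5  (read 0: p4→p5)
  step 5: p3  (read 0: p5→p3)
  step 6: p2  (read 1: p3→p2)
  step 7: p1  (read 0: p2→p1)
  step 8: p2  (read 0: p1→p2)
  step 9: p1  (read 0: p2→p1)

After reading 9 characters, M is in state p1.
(This kind of state-tracing is the core of the pumping-lemma construction: with 6 states, pigeonhole forces a repeat within the first 6 steps.)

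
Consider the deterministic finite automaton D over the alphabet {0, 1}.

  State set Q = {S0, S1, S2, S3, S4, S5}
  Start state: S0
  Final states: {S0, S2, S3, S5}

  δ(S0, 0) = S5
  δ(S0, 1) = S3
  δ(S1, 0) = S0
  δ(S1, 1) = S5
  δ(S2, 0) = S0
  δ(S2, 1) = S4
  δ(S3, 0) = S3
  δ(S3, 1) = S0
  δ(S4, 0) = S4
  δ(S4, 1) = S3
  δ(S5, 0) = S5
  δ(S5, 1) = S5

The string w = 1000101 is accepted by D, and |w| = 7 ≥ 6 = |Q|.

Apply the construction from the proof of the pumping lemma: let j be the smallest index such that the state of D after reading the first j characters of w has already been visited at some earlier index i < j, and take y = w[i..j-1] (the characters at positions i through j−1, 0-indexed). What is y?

0

Run of D on w = 1 0 0 0 1 0 1:
  step 0: S0  (start)
  step 1: S3  (read 1: S0→S3)
  step 2: S3  (read 0: S3→S3)   ← first repeat (S3 seen earlier)
  step 3: S3  (read 0: S3→S3)
  step 4: S3  (read 0: S3→S3)
  step 5: S0  (read 1: S3→S0)
  step 6: S5  (read 0: S0→S5)
  step 7: S5  (read 1: S5→S5)

So i = 1, j = 2, giving x = w[0:1] = 1, y = w[1:2] = 0, z = w[2:7] = 00101.
Check: |xy| = 2 ≤ 6 and |y| = 1 ≥ 1. Reading y takes D from S3 back to S3, so every xyⁱz is accepted.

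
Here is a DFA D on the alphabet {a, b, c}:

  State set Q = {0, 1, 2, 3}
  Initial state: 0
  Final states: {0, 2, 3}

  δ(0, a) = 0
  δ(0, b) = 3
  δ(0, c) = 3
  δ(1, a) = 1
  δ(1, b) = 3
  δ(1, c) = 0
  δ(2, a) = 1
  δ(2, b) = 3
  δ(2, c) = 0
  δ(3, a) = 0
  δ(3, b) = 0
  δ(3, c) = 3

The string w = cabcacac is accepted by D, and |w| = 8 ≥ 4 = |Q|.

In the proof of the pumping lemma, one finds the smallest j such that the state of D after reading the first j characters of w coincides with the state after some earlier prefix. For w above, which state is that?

0

State sequence: 0 -c-> 3 -a-> 0 -b-> 3 -c-> 3 -a-> 0 -c-> 3 -a-> 0 -c-> 3
First repeat at step 2: 0 was already visited.

The earliest repeat is at step j = 2: D is in 0, which it already visited at step i = 0.
Since D has 4 states, any run of length ≥ 4 visits 4+1 states, so by pigeonhole some state repeats within the first 4 steps — that repeat gives the pumpable loop.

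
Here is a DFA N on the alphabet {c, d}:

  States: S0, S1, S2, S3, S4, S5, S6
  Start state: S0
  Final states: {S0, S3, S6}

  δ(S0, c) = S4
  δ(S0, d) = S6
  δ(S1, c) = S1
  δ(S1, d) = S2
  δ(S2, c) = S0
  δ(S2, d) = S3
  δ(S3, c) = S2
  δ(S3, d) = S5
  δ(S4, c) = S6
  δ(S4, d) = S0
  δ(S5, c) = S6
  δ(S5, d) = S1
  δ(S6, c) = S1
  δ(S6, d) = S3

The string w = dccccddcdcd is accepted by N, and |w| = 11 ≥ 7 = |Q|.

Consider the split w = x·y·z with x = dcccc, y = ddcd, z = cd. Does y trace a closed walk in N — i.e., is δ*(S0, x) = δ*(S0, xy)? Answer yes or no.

State sequence: S0 -d-> S6 -c-> S1 -c-> S1 -c-> S1 -c-> S1 -d-> S2 -d-> S3 -c-> S2 -d-> S3

After x (step 5): S1. After xy (step 9): S3.
They differ (S1 ≠ S3), so y is not a cycle from the state after x; this split is not the one the pumping-lemma construction produces, and pumping y need not keep the string in L(N).

no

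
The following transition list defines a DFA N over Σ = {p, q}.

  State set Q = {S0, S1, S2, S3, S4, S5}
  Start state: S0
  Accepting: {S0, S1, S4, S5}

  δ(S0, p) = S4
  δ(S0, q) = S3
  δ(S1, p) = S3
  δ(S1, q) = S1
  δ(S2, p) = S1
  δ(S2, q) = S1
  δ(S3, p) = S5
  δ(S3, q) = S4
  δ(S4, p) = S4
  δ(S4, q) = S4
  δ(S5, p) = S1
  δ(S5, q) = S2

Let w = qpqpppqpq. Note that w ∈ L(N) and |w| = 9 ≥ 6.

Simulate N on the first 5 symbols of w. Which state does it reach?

S3

Run of N on the first 5 characters of w = q p q p p:
  step 0: S0  (start)
  step 1: S3  (read q: S0→S3)
  step 2: S5  (read p: S3→S5)
  step 3: S2  (read q: S5→S2)
  step 4: S1  (read p: S2→S1)
  step 5: S3  (read p: S1→S3)

After reading 5 characters, N is in state S3.
(This kind of state-tracing is the core of the pumping-lemma construction: with 6 states, pigeonhole forces a repeat within the first 6 steps.)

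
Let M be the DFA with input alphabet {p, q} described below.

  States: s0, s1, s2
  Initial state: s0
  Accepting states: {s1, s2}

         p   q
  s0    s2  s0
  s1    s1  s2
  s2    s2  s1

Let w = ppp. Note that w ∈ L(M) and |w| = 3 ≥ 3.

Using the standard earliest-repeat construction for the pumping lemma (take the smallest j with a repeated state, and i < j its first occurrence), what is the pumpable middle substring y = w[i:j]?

p

Run of M on w = p p p:
  step 0: s0  (start)
  step 1: s2  (read p: s0→s2)
  step 2: s2  (read p: s2→s2)   ← first repeat (s2 seen earlier)
  step 3: s2  (read p: s2→s2)

So i = 1, j = 2, giving x = w[0:1] = p, y = w[1:2] = p, z = w[2:3] = p.
Check: |xy| = 2 ≤ 3 and |y| = 1 ≥ 1. Reading y takes M from s2 back to s2, so every xyⁱz is accepted.
The DFA has 3 states, so the proof of the pumping lemma guarantees a repeated state among the first 3+1 visited; the segment between the two visits is the pumpable y.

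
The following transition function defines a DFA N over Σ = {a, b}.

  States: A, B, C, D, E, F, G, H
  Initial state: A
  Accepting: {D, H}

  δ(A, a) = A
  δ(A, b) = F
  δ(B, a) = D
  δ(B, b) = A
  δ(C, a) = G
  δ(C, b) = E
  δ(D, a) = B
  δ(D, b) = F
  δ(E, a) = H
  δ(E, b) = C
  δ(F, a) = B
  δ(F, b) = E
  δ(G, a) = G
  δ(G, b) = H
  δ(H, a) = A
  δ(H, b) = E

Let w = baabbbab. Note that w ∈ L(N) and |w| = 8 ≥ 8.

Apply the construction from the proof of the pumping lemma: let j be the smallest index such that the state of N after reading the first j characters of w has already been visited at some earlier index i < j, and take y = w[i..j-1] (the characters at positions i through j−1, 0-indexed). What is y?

aab

Run of N on w = b a a b b b a b:
  step 0: A  (start)
  step 1: F  (read b: A→F)
  step 2: B  (read a: F→B)
  step 3: D  (read a: B→D)
  step 4: F  (read b: D→F)   ← first repeat (F seen earlier)
  step 5: E  (read b: F→E)
  step 6: C  (read b: E→C)
  step 7: G  (read a: C→G)
  step 8: H  (read b: G→H)

So i = 1, j = 4, giving x = w[0:1] = b, y = w[1:4] = aab, z = w[4:8] = bbab.
Check: |xy| = 4 ≤ 8 and |y| = 3 ≥ 1. Reading y takes N from F back to F, so every xyⁱz is accepted.
Since N has 8 states, any run of length ≥ 8 visits 8+1 states, so by pigeonhole some state repeats within the first 8 steps — that repeat gives the pumpable loop.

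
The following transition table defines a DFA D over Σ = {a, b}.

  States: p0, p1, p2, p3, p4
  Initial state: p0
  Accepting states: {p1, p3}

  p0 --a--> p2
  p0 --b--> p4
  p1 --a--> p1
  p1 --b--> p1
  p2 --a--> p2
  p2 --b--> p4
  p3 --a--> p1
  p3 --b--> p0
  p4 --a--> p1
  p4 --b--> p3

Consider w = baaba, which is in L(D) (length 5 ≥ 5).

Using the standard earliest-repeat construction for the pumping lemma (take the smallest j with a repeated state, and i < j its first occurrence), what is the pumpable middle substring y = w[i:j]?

State sequence: p0 -b-> p4 -a-> p1 -a-> p1 -b-> p1 -a-> p1
First repeat at step 3: p1 was already visited.

So i = 2, j = 3, giving x = w[0:2] = ba, y = w[2:3] = a, z = w[3:5] = ba.
Check: |xy| = 3 ≤ 5 and |y| = 1 ≥ 1. Reading y takes D from p1 back to p1, so every xyⁱz is accepted.
The DFA has 5 states, so the proof of the pumping lemma guarantees a repeated state among the first 5+1 visited; the segment between the two visits is the pumpable y.

a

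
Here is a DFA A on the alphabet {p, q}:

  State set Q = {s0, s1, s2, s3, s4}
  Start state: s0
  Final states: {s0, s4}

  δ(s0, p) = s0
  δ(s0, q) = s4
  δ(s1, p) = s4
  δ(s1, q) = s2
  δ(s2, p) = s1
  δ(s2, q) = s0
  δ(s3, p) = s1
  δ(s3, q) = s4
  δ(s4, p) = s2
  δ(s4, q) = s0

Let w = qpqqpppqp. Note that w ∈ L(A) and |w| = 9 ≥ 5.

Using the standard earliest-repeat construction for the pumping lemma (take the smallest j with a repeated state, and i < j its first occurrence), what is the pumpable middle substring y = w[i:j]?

qpq

Run of A on w = q p q q p p p q p:
  step 0: s0  (start)
  step 1: s4  (read q: s0→s4)
  step 2: s2  (read p: s4→s2)
  step 3: s0  (read q: s2→s0)   ← first repeat (s0 seen earlier)
  step 4: s4  (read q: s0→s4)
  step 5: s2  (read p: s4→s2)
  step 6: s1  (read p: s2→s1)
  step 7: s4  (read p: s1→s4)
  step 8: s0  (read q: s4→s0)
  step 9: s0  (read p: s0→s0)

So i = 0, j = 3, giving x = w[0:0] = ε, y = w[0:3] = qpq, z = w[3:9] = qpppqp.
Check: |xy| = 3 ≤ 5 and |y| = 3 ≥ 1. Reading y takes A from s0 back to s0, so every xyⁱz is accepted.
Since A has 5 states, any run of length ≥ 5 visits 5+1 states, so by pigeonhole some state repeats within the first 5 steps — that repeat gives the pumpable loop.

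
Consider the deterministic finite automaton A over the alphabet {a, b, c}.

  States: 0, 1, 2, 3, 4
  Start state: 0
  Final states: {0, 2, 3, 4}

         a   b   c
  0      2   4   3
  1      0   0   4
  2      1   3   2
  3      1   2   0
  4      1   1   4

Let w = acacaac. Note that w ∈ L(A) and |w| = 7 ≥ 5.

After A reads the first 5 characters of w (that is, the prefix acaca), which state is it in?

1

Run of A on the first 5 characters of w = a c a c a:
  step 0: 0  (start)
  step 1: 2  (read a: 0→2)
  step 2: 2  (read c: 2→2)
  step 3: 1  (read a: 2→1)
  step 4: 4  (read c: 1→4)
  step 5: 1  (read a: 4→1)

After reading 5 characters, A is in state 1.
(This kind of state-tracing is the core of the pumping-lemma construction: with 5 states, pigeonhole forces a repeat within the first 5 steps.)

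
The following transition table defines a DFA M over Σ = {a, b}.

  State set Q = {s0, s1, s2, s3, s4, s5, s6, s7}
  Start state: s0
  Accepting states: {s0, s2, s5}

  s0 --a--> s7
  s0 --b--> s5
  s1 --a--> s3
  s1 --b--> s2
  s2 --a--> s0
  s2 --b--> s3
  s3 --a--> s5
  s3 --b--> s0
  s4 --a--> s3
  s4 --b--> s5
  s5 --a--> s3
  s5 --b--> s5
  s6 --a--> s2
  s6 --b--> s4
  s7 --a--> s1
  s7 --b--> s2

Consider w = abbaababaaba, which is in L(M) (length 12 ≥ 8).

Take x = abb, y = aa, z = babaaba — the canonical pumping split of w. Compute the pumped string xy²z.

abbaaaababaaba

xy^2z = abb·aa·aa·babaaba = abbaaaababaaba.
Reading y = aa takes M from s3 back to s3, so after x·y·y the machine is still in s3, and z then leads to the accepting state s0. Hence abbaaaababaaba ∈ L(M).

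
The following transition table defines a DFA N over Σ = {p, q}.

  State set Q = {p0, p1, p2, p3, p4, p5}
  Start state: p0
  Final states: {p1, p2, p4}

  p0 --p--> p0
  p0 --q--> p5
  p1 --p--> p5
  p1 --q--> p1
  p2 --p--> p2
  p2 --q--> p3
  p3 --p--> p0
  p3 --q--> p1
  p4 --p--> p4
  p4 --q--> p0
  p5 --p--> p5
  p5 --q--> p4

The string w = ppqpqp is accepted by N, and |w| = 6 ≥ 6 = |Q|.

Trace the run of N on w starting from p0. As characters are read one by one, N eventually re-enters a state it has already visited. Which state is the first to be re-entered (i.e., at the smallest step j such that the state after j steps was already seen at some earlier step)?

Run of N on w = p p q p q p:
  step 0: p0  (start)
  step 1: p0  (read p: p0→p0)   ← first repeat (p0 seen earlier)
  step 2: p0  (read p: p0→p0)
  step 3: p5  (read q: p0→p5)
  step 4: p5  (read p: p5→p5)
  step 5: p4  (read q: p5→p4)
  step 6: p4  (read p: p4→p4)

The earliest repeat is at step j = 1: N is in p0, which it already visited at step i = 0.
Pumping length from the standard proof: p = 6 (the number of states). The repeated state found above gives |xy| = j ≤ 6 and |y| = j − i ≥ 1.

p0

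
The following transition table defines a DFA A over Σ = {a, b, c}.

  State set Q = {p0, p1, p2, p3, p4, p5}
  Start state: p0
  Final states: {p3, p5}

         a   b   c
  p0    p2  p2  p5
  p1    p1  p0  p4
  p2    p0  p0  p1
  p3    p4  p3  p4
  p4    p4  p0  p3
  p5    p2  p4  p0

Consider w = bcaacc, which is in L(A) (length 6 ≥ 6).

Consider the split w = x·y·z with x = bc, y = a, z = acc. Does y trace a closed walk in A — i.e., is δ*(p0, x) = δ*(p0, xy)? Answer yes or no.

State sequence: p0 -b-> p2 -c-> p1 -a-> p1

After x (step 2): p1. After xy (step 3): p1.
They match, so y = a drives A around a cycle from p1 back to itself; pumping y any number of times keeps A in p1 before reading z, and xyⁱz ∈ L(A) for every i ≥ 0.

yes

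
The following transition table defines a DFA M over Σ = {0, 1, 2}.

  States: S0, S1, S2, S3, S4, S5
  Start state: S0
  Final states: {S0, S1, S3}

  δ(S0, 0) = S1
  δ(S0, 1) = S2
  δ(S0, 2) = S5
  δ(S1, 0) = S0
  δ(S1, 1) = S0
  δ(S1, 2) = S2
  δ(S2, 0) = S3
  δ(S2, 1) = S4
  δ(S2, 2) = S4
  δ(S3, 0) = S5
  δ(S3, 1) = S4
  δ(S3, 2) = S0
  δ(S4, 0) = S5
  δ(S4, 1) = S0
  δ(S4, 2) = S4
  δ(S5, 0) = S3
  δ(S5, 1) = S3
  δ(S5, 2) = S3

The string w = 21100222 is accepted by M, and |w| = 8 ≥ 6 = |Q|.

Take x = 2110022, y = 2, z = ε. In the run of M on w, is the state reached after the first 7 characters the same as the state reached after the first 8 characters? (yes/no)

no

State sequence: S0 -2-> S5 -1-> S3 -1-> S4 -0-> S5 -0-> S3 -2-> S0 -2-> S5 -2-> S3

After x (step 7): S5. After xy (step 8): S3.
They differ (S5 ≠ S3), so y is not a cycle from the state after x; this split is not the one the pumping-lemma construction produces, and pumping y need not keep the string in L(M).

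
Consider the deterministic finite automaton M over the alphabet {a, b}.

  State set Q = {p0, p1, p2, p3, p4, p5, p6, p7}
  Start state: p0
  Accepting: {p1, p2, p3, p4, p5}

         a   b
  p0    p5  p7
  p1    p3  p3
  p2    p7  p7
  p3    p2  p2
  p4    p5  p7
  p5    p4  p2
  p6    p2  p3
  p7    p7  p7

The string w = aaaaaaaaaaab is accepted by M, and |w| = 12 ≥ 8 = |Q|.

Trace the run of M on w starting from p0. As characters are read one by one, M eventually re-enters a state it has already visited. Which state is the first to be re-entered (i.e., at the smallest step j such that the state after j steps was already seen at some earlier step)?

p5

Run of M on w = a a a a a a a a a a a b:
  step 0: p0  (start)
  step 1: p5  (read a: p0→p5)
  step 2: p4  (read a: p5→p4)
  step 3: p5  (read a: p4→p5)   ← first repeat (p5 seen earlier)
  step 4: p4  (read a: p5→p4)
  step 5: p5  (read a: p4→p5)
  step 6: p4  (read a: p5→p4)
  step 7: p5  (read a: p4→p5)
  step 8: p4  (read a: p5→p4)
  step 9: p5  (read a: p4→p5)
  step 10: p4  (read a: p5→p4)
  step 11: p5  (read a: p4→p5)
  step 12: p2  (read b: p5→p2)

The earliest repeat is at step j = 3: M is in p5, which it already visited at step i = 1.
The DFA has 8 states, so the proof of the pumping lemma guarantees a repeated state among the first 8+1 visited; the segment between the two visits is the pumpable y.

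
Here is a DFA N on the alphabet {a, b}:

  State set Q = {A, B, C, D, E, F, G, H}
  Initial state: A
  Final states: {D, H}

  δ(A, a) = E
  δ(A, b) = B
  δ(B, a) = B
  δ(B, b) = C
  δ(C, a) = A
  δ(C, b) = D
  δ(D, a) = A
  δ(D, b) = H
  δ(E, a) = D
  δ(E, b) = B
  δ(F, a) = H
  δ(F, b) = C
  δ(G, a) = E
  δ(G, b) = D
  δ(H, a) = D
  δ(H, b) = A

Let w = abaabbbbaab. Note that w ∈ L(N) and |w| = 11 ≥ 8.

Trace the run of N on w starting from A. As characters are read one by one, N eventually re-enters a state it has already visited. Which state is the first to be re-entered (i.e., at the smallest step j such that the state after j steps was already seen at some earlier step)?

Run of N on w = a b a a b b b b a a b:
  step 0: A  (start)
  step 1: E  (read a: A→E)
  step 2: B  (read b: E→B)
  step 3: B  (read a: B→B)   ← first repeat (B seen earlier)
  step 4: B  (read a: B→B)
  step 5: C  (read b: B→C)
  step 6: D  (read b: C→D)
  step 7: H  (read b: D→H)
  step 8: A  (read b: H→A)
  step 9: E  (read a: A→E)
  step 10: D  (read a: E→D)
  step 11: H  (read b: D→H)

The earliest repeat is at step j = 3: N is in B, which it already visited at step i = 2.

B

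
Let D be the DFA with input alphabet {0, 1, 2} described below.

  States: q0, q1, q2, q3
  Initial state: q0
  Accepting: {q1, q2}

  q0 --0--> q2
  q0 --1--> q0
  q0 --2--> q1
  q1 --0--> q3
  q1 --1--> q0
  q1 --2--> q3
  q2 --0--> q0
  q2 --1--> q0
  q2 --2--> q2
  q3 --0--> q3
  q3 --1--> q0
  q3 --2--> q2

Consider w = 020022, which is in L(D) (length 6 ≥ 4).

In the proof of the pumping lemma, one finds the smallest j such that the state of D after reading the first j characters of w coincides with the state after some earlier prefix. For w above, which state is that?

q2

Run of D on w = 0 2 0 0 2 2:
  step 0: q0  (start)
  step 1: q2  (read 0: q0→q2)
  step 2: q2  (read 2: q2→q2)   ← first repeat (q2 seen earlier)
  step 3: q0  (read 0: q2→q0)
  step 4: q2  (read 0: q0→q2)
  step 5: q2  (read 2: q2→q2)
  step 6: q2  (read 2: q2→q2)

The earliest repeat is at step j = 2: D is in q2, which it already visited at step i = 1.
The DFA has 4 states, so the proof of the pumping lemma guarantees a repeated state among the first 4+1 visited; the segment between the two visits is the pumpable y.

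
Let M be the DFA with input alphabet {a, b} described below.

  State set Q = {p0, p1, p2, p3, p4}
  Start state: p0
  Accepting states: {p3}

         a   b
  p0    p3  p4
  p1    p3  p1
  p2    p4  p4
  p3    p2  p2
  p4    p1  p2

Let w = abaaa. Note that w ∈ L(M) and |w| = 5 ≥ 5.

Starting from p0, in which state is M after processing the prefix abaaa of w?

p3

Run of M on the first 5 characters of w = a b a a a:
  step 0: p0  (start)
  step 1: p3  (read a: p0→p3)
  step 2: p2  (read b: p3→p2)
  step 3: p4  (read a: p2→p4)
  step 4: p1  (read a: p4→p1)
  step 5: p3  (read a: p1→p3)

After reading 5 characters, M is in state p3.
(This kind of state-tracing is the core of the pumping-lemma construction: with 5 states, pigeonhole forces a repeat within the first 5 steps.)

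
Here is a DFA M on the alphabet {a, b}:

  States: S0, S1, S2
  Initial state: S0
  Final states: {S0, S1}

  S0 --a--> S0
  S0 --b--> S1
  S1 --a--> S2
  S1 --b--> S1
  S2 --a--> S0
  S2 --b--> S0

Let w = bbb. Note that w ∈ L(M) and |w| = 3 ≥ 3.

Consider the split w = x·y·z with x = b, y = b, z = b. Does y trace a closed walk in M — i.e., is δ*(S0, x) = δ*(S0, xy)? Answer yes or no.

yes

State sequence: S0 -b-> S1 -b-> S1

After x (step 1): S1. After xy (step 2): S1.
They match, so y = b drives M around a cycle from S1 back to itself; pumping y any number of times keeps M in S1 before reading z, and xyⁱz ∈ L(M) for every i ≥ 0.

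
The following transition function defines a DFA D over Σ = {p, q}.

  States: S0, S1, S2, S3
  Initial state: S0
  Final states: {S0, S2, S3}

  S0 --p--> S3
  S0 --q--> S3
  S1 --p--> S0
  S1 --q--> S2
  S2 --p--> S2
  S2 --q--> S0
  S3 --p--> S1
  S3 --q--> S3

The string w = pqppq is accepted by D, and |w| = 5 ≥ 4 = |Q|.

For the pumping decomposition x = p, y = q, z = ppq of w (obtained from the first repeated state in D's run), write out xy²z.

pqqppq

xy^2z = p·q·q·ppq = pqqppq.
Reading y = q takes D from S3 back to S3, so after x·y·y the machine is still in S3, and z then leads to the accepting state S3. Hence pqqppq ∈ L(D).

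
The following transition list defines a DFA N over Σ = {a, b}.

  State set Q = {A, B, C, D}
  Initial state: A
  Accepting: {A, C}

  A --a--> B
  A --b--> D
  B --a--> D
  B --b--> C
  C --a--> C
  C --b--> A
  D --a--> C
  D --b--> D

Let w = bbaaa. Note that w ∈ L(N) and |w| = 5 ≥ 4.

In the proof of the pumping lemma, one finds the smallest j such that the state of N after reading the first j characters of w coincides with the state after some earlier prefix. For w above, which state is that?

State sequence: A -b-> D -b-> D -a-> C -a-> C -a-> C
First repeat at step 2: D was already visited.

The earliest repeat is at step j = 2: N is in D, which it already visited at step i = 1.

D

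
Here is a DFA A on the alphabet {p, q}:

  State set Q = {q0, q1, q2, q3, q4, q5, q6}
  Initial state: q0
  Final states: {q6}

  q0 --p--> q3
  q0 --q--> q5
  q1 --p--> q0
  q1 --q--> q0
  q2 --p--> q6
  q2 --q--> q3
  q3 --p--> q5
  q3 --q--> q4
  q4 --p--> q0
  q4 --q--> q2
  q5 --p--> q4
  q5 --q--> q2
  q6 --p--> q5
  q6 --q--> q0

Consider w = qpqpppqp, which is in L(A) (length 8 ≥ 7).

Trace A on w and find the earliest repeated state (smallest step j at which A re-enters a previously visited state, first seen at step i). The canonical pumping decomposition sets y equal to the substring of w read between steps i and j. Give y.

State sequence: q0 -q-> q5 -p-> q4 -q-> q2 -p-> q6 -p-> q5 -p-> q4 -q-> q2 -p-> q6
First repeat at step 5: q5 was already visited.

So i = 1, j = 5, giving x = w[0:1] = q, y = w[1:5] = pqpp, z = w[5:8] = pqp.
Check: |xy| = 5 ≤ 7 and |y| = 4 ≥ 1. Reading y takes A from q5 back to q5, so every xyⁱz is accepted.
Pumping length from the standard proof: p = 7 (the number of states). The repeated state found above gives |xy| = j ≤ 7 and |y| = j − i ≥ 1.

pqpp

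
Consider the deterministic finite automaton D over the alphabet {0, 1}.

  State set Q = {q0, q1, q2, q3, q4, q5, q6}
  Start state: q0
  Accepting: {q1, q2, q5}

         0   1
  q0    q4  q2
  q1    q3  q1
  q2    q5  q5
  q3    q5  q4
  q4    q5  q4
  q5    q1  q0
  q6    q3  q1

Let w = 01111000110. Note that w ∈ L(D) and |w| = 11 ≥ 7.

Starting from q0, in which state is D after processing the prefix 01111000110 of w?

q5

Run of D on the first 11 characters of w = 0 1 1 1 1 0 0 0 1 1 0:
  step 0: q0  (start)
  step 1: q4  (read 0: q0→q4)
  step 2: q4  (read 1: q4→q4)
  step 3: q4  (read 1: q4→q4)
  step 4: q4  (read 1: q4→q4)
  step 5: q4  (read 1: q4→q4)
  step 6: q5  (read 0: q4→q5)
  step 7: q1  (read 0: q5→q1)
  step 8: q3  (read 0: q1→q3)
  step 9: q4  (read 1: q3→q4)
  step 10: q4  (read 1: q4→q4)
  step 11: q5  (read 0: q4→q5)

After reading 11 characters, D is in state q5.
(This kind of state-tracing is the core of the pumping-lemma construction: with 7 states, pigeonhole forces a repeat within the first 7 steps.)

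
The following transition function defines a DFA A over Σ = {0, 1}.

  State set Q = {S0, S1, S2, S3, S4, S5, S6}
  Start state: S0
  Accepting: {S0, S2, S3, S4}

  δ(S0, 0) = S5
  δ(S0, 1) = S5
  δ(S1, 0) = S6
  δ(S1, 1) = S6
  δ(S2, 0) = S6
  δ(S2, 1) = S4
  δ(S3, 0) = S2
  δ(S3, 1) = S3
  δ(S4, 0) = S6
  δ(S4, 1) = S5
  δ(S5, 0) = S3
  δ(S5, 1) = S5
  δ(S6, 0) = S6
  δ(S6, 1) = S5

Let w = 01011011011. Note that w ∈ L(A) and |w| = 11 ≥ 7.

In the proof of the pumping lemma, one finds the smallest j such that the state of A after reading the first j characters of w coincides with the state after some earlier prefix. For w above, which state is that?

S5

State sequence: S0 -0-> S5 -1-> S5 -0-> S3 -1-> S3 -1-> S3 -0-> S2 -1-> S4 -1-> S5 -0-> S3 -1-> S3 -1-> S3
First repeat at step 2: S5 was already visited.

The earliest repeat is at step j = 2: A is in S5, which it already visited at step i = 1.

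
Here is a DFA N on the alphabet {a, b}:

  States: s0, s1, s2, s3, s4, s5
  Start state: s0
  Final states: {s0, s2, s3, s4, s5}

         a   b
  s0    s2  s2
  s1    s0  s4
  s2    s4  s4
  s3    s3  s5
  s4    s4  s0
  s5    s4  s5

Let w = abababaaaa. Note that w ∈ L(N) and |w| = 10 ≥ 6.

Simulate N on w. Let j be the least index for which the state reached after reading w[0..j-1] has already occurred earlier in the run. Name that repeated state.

s4

Run of N on w = a b a b a b a a a a:
  step 0: s0  (start)
  step 1: s2  (read a: s0→s2)
  step 2: s4  (read b: s2→s4)
  step 3: s4  (read a: s4→s4)   ← first repeat (s4 seen earlier)
  step 4: s0  (read b: s4→s0)
  step 5: s2  (read a: s0→s2)
  step 6: s4  (read b: s2→s4)
  step 7: s4  (read a: s4→s4)
  step 8: s4  (read a: s4→s4)
  step 9: s4  (read a: s4→s4)
  step 10: s4  (read a: s4→s4)

The earliest repeat is at step j = 3: N is in s4, which it already visited at step i = 2.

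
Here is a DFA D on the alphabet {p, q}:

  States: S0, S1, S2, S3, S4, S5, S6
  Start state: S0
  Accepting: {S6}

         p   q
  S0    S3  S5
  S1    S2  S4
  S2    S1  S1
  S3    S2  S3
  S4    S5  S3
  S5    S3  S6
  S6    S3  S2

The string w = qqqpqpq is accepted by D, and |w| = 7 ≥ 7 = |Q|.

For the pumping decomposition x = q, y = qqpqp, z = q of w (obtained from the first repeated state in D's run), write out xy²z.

qqqpqpqqpqpq

xy^2z = q·qqpqp·qqpqp·q = qqqpqpqqpqpq.
Reading y = qqpqp takes D from S5 back to S5, so after x·y·y the machine is still in S5, and z then leads to the accepting state S6. Hence qqqpqpqqpqpq ∈ L(D).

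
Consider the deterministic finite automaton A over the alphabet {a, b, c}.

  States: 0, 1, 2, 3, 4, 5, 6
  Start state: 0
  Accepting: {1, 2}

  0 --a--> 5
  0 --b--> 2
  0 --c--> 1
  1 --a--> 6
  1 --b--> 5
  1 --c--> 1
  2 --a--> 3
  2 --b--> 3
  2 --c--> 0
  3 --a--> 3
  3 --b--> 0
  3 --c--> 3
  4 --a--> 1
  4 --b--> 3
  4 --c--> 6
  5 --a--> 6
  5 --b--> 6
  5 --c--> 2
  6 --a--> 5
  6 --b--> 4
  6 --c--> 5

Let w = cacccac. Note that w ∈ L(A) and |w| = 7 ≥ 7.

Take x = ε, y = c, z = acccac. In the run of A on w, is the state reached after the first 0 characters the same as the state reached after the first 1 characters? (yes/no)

no

Run of A on the first 1 characters of w = c:
  step 0: 0  (start)
  step 1: 1  (read c: 0→1)

After x (step 0): 0. After xy (step 1): 1.
They differ (0 ≠ 1), so y is not a cycle from the state after x; this split is not the one the pumping-lemma construction produces, and pumping y need not keep the string in L(A).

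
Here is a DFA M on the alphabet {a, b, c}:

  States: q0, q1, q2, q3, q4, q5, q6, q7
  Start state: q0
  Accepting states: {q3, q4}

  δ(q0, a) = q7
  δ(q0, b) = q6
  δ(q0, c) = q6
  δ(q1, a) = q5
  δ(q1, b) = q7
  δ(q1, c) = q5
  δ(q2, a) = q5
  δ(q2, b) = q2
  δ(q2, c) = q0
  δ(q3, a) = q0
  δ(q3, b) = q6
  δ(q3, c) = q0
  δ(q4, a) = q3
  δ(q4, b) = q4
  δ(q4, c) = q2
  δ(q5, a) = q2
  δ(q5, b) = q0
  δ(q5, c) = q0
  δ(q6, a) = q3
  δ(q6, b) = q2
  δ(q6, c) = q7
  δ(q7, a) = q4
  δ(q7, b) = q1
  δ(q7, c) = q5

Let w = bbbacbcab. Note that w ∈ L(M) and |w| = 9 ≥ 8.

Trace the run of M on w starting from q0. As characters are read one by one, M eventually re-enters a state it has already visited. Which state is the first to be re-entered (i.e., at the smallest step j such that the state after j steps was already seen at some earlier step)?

Run of M on w = b b b a c b c a b:
  step 0: q0  (start)
  step 1: q6  (read b: q0→q6)
  step 2: q2  (read b: q6→q2)
  step 3: q2  (read b: q2→q2)   ← first repeat (q2 seen earlier)
  step 4: q5  (read a: q2→q5)
  step 5: q0  (read c: q5→q0)
  step 6: q6  (read b: q0→q6)
  step 7: q7  (read c: q6→q7)
  step 8: q4  (read a: q7→q4)
  step 9: q4  (read b: q4→q4)

The earliest repeat is at step j = 3: M is in q2, which it already visited at step i = 2.

q2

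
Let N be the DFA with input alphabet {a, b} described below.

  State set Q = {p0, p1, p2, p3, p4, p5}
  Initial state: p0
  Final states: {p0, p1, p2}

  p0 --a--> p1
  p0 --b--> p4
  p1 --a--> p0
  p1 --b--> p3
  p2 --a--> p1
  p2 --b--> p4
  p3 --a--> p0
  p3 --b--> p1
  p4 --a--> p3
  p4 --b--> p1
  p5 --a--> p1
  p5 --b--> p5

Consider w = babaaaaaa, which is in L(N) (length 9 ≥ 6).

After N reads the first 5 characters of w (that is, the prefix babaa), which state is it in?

State sequence: p0 -b-> p4 -a-> p3 -b-> p1 -a-> p0 -a-> p1

After reading 5 characters, N is in state p1.
(This kind of state-tracing is the core of the pumping-lemma construction: with 6 states, pigeonhole forces a repeat within the first 6 steps.)

p1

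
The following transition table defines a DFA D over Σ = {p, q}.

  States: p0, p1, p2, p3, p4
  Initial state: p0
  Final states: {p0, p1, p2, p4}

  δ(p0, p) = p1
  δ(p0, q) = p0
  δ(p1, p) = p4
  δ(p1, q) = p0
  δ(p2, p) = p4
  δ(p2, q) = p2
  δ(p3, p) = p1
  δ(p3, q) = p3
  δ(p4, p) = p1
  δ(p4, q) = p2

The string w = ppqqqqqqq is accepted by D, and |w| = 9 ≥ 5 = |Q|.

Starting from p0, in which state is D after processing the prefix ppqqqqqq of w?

p2

Run of D on the first 8 characters of w = p p q q q q q q:
  step 0: p0  (start)
  step 1: p1  (read p: p0→p1)
  step 2: p4  (read p: p1→p4)
  step 3: p2  (read q: p4→p2)
  step 4: p2  (read q: p2→p2)
  step 5: p2  (read q: p2→p2)
  step 6: p2  (read q: p2→p2)
  step 7: p2  (read q: p2→p2)
  step 8: p2  (read q: p2→p2)

After reading 8 characters, D is in state p2.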